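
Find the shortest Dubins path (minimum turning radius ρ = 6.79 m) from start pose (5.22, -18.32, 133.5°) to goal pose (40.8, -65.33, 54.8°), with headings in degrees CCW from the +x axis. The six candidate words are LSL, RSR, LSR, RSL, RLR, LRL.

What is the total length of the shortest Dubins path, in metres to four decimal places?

85.2809 m

Let ψ = atan2(Δy, Δx) = atan2(-47.01, 35.58) = -52.8794° be the start→goal bearing.
Normalize: d = |goal − start| / ρ = 58.956565/6.79 = 8.682852, α = (θ_start − ψ) mod 360° = 186.3794° = 3.252934 rad, β = (θ_goal − ψ) mod 360° = 107.6794° = 1.879360 rad.
Common terms: sin α = -0.111111, cos α = -0.993808, sin β = 0.952771, cos β = -0.303690, cos(α−β) = 0.195946, d² = 75.391917. Work in radians in the unit-radius frame; every candidate has L = ρ·(t + p + q).
LSL: p² = 2 + d² − 2cos(α−β) + 2d(sin α − sin β) = 58.524966; p = √p² = 7.650161; φ = atan2(cos β − cos α, d + sin α − sin β) = 0.090332 rad; t = (φ − α) mod 2π = 3.120584 rad, q = (β − φ) mod 2π = 1.789027 rad → L = 6.79·(3.120584 + 7.650161 + 1.789027) = 6.79·12.559772 = 85.280854 m
RSR: p² = 2 + d² − 2cos(α−β) + 2d(sin β − sin α) = 95.475085; p = √p² = 9.771135; φ = atan2(cos α − cos β, d − sin α + sin β) = -0.070687 rad; t = (α − φ) mod 2π = 3.323621 rad, q = (φ − β) mod 2π = 4.333139 rad → L = 6.79·(3.323621 + 9.771135 + 4.333139) = 6.79·17.427895 = 118.335405 m
LSR: p² = d² − 2 + 2cos(α−β) + 2d(sin α + sin β) = 88.399824; p = √p² = 9.402118; φ = atan2(−cos α − cos β, d + sin α + sin β) − atan2(−2, p) = 0.344988 rad; t = (φ − α) mod 2π = 3.375239 rad, q = (φ − β) mod 2π = 4.748814 rad → L = 6.79·(3.375239 + 9.402118 + 4.748814) = 6.79·17.526171 = 119.002702 m
RSL: p² = d² − 2 + 2cos(α−β) − 2d(sin α + sin β) = 59.167795; p = √p² = 7.692061; φ = atan2(cos α + cos β, d − sin α − sin β) − atan2(2, p) = -0.418362 rad; t = (α − φ) mod 2π = 3.671296 rad, q = (β − φ) mod 2π = 2.297722 rad → L = 6.79·(3.671296 + 7.692061 + 2.297722) = 6.79·13.661078 = 92.758717 m
RLR: c = (6 − d² + 2cos(α−β) + 2d(sin α − sin β))/8 = -10.934386, |c| > 1 → infeasible
LRL: c = (6 − d² + 2cos(α−β) − 2d(sin α − sin β))/8 = -6.315621, |c| > 1 → infeasible
Shortest: LSL with L = 85.280854 m ≈ 85.2809 m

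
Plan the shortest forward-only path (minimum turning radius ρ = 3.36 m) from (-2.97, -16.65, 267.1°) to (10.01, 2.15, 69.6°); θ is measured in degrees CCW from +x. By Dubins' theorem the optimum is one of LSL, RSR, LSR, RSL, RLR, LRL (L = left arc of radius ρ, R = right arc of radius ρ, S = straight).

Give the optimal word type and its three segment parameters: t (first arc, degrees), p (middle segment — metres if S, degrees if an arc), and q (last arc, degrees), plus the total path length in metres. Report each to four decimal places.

Let ψ = atan2(Δy, Δx) = atan2(18.80, 12.98) = 55.3778° be the start→goal bearing.
Normalize: d = |goal − start| / ρ = 22.845577/3.36 = 6.799279, α = (θ_start − ψ) mod 360° = 211.7222° = 3.695249 rad, β = (θ_goal − ψ) mod 360° = 14.2222° = 0.248224 rad.
Common terms: sin α = -0.525801, cos α = -0.850608, sin β = 0.245683, cos β = 0.969350, cos(α−β) = -0.953717, d² = 46.230194. Work in radians in the unit-radius frame; every candidate has L = ρ·(t + p + q).
LSL: p² = 2 + d² − 2cos(α−β) + 2d(sin α − sin β) = 39.646559; p = √p² = 6.296551; φ = atan2(cos β − cos α, d + sin α − sin β) = 0.293224 rad; t = (φ − α) mod 2π = 2.881160 rad, q = (β − φ) mod 2π = 6.238185 rad → L = 3.36·(2.881160 + 6.296551 + 6.238185) = 3.36·15.415897 = 51.797413 m
RSR: p² = 2 + d² − 2cos(α−β) + 2d(sin β − sin α) = 60.628697; p = √p² = 7.786443; φ = atan2(cos α − cos β, d − sin α + sin β) = -0.235916 rad; t = (α − φ) mod 2π = 3.931166 rad, q = (φ − β) mod 2π = 5.799045 rad → L = 3.36·(3.931166 + 7.786443 + 5.799045) = 3.36·17.516654 = 58.855957 m
LSR: p² = d² − 2 + 2cos(α−β) + 2d(sin α + sin β) = 38.513555; p = √p² = 6.205929; φ = atan2(−cos α − cos β, d + sin α + sin β) − atan2(−2, p) = 0.293551 rad; t = (φ − α) mod 2π = 2.881487 rad, q = (φ − β) mod 2π = 0.045327 rad → L = 3.36·(2.881487 + 6.205929 + 0.045327) = 3.36·9.132742 = 30.686013 m
RSL: p² = d² − 2 + 2cos(α−β) − 2d(sin α + sin β) = 46.131965; p = √p² = 6.792052; φ = atan2(cos α + cos β, d − sin α − sin β) − atan2(2, p) = -0.269597 rad; t = (α − φ) mod 2π = 3.964846 rad, q = (β − φ) mod 2π = 0.517821 rad → L = 3.36·(3.964846 + 6.792052 + 0.517821) = 3.36·11.274719 = 37.883054 m
RLR: c = (6 − d² + 2cos(α−β) + 2d(sin α − sin β))/8 = -6.578587, |c| > 1 → infeasible
LRL: c = (6 − d² + 2cos(α−β) − 2d(sin α − sin β))/8 = -3.955820, |c| > 1 → infeasible
Shortest: LSR with L = 30.686013 m ≈ 30.6860 m
Convert LSR to answer units (arcs ×180/π): t = 2.881487·180/π = 165.0970°, p = ρ·p = 3.36·6.205929 = 20.8519 m, q = 0.045327·180/π = 2.5970°, L = 30.6860 m.

LSR: t = 165.0970°, p = 20.8519 m, q = 2.5970°, L = 30.6860 m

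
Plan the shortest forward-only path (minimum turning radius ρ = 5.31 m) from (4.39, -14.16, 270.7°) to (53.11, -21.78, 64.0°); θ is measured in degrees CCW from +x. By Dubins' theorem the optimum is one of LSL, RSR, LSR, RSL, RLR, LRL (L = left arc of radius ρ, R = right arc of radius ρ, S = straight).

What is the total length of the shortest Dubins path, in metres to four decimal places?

Let ψ = atan2(Δy, Δx) = atan2(-7.62, 48.72) = -8.8893° be the start→goal bearing.
Normalize: d = |goal − start| / ρ = 49.312299/5.31 = 9.286685, α = (θ_start − ψ) mod 360° = 279.5893° = 4.879753 rad, β = (θ_goal − ψ) mod 360° = 72.8893° = 1.272158 rad.
Common terms: sin α = -0.986027, cos α = 0.166584, sin β = 0.955738, cos β = 0.294219, cos(α−β) = -0.893371, d² = 86.242523. Work in radians in the unit-radius frame; every candidate has L = ρ·(t + p + q).
LSL: p² = 2 + d² − 2cos(α−β) + 2d(sin α − sin β) = 53.964142; p = √p² = 7.346029; φ = atan2(cos β − cos α, d + sin α − sin β) = 0.017376 rad; t = (φ − α) mod 2π = 1.420808 rad, q = (β − φ) mod 2π = 1.254782 rad → L = 5.31·(1.420808 + 7.346029 + 1.254782) = 5.31·10.021619 = 53.214795 m
RSR: p² = 2 + d² − 2cos(α−β) + 2d(sin β − sin α) = 126.094390; p = √p² = 11.229176; φ = atan2(cos α − cos β, d − sin α + sin β) = -0.011367 rad; t = (α − φ) mod 2π = 4.891120 rad, q = (φ − β) mod 2π = 4.999661 rad → L = 5.31·(4.891120 + 11.229176 + 4.999661) = 5.31·21.119957 = 112.146970 m
LSR: p² = d² − 2 + 2cos(α−β) + 2d(sin α + sin β) = 81.893205; p = √p² = 9.049486; φ = atan2(−cos α − cos β, d + sin α + sin β) − atan2(−2, p) = 0.167770 rad; t = (φ − α) mod 2π = 1.571202 rad, q = (φ − β) mod 2π = 5.178797 rad → L = 5.31·(1.571202 + 9.049486 + 5.178797) = 5.31·15.799485 = 83.895266 m
RSL: p² = d² − 2 + 2cos(α−β) − 2d(sin α + sin β) = 83.018355; p = √p² = 9.111441; φ = atan2(cos α + cos β, d − sin α − sin β) − atan2(2, p) = -0.166659 rad; t = (α − φ) mod 2π = 5.046412 rad, q = (β − φ) mod 2π = 1.438817 rad → L = 5.31·(5.046412 + 9.111441 + 1.438817) = 5.31·15.596670 = 82.818319 m
RLR: c = (6 − d² + 2cos(α−β) + 2d(sin α − sin β))/8 = -14.761799, |c| > 1 → infeasible
LRL: c = (6 − d² + 2cos(α−β) − 2d(sin α − sin β))/8 = -5.745518, |c| > 1 → infeasible
Shortest: LSL with L = 53.214795 m ≈ 53.2148 m

53.2148 m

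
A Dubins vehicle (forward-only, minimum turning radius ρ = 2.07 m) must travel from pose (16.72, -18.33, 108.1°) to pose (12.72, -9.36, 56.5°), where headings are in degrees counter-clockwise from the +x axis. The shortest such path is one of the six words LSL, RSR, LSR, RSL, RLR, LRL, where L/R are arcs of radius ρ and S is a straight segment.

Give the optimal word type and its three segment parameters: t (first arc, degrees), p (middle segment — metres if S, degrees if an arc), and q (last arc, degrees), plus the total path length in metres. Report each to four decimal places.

LSR: t = 13.2083°, p = 7.3963 m, q = 64.8083°, L = 10.2149 m

Let ψ = atan2(Δy, Δx) = atan2(8.97, -4.00) = 114.0336° be the start→goal bearing.
Normalize: d = |goal − start| / ρ = 9.821451/2.07 = 4.744662, α = (θ_start − ψ) mod 360° = 354.0664° = 6.179625 rad, β = (θ_goal − ψ) mod 360° = 302.4664° = 5.279035 rad.
Common terms: sin α = -0.103375, cos α = 0.994642, sin β = -0.843706, cos β = 0.536805, cos(α−β) = 0.621148, d² = 22.511821. Work in radians in the unit-radius frame; every candidate has L = ρ·(t + p + q).
LSL: p² = 2 + d² − 2cos(α−β) + 2d(sin α − sin β) = 30.294764; p = √p² = 5.504068; φ = atan2(cos β − cos α, d + sin α − sin β) = -0.083278 rad; t = (φ − α) mod 2π = 0.020283 rad, q = (β − φ) mod 2π = 5.362313 rad → L = 2.07·(0.020283 + 5.504068 + 5.362313) = 2.07·10.886663 = 22.535393 m
RSR: p² = 2 + d² − 2cos(α−β) + 2d(sin β − sin α) = 16.244286; p = √p² = 4.030420; φ = atan2(cos α − cos β, d − sin α + sin β) = 0.113841 rad; t = (α − φ) mod 2π = 6.065784 rad, q = (φ − β) mod 2π = 1.117991 rad → L = 2.07·(6.065784 + 4.030420 + 1.117991) = 2.07·11.214195 = 23.213384 m
LSR: p² = d² − 2 + 2cos(α−β) + 2d(sin α + sin β) = 12.766953; p = √p² = 3.573087; φ = atan2(−cos α − cos β, d + sin α + sin β) − atan2(−2, p) = 0.126969 rad; t = (φ − α) mod 2π = 0.230529 rad, q = (φ − β) mod 2π = 1.131119 rad → L = 2.07·(0.230529 + 3.573087 + 1.131119) = 2.07·4.934736 = 10.214903 m
RSL: p² = d² − 2 + 2cos(α−β) − 2d(sin α + sin β) = 30.741279; p = √p² = 5.544482; φ = atan2(cos α + cos β, d − sin α − sin β) − atan2(2, p) = -0.083352 rad; t = (α − φ) mod 2π = 6.262977 rad, q = (β − φ) mod 2π = 5.362387 rad → L = 2.07·(6.262977 + 5.544482 + 5.362387) = 2.07·17.169846 = 35.541581 m
RLR: c = (6 − d² + 2cos(α−β) + 2d(sin α − sin β))/8 = -1.030536, |c| > 1 → infeasible
LRL: c = (6 − d² + 2cos(α−β) − 2d(sin α − sin β))/8 = -2.786846, |c| > 1 → infeasible
Shortest: LSR with L = 10.214903 m ≈ 10.2149 m
Convert LSR to answer units (arcs ×180/π): t = 0.230529·180/π = 13.2083°, p = ρ·p = 2.07·3.573087 = 7.3963 m, q = 1.131119·180/π = 64.8083°, L = 10.2149 m.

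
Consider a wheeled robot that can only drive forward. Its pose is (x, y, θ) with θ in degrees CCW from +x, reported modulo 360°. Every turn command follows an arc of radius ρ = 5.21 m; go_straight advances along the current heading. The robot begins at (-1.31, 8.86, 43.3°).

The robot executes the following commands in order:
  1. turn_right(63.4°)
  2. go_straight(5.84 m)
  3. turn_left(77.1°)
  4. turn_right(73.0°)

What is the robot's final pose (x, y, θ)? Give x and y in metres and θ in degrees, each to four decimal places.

(21.5034, 12.1797, 344.0000°)

set_pose: (x, y, θ) = (-1.3100, 8.8600, 43.3000°), ρ = 5.21
turn_right(63.4°): centre at ρ to the right, rotate −63.4° → (4.0536, 9.9610, -20.1000° ≡ 339.9000°)
go_straight(5.84): x += 5.84·cos θ, y += 5.84·sin θ → (9.5379, 7.9540, 339.9000°)
turn_left(77.1°): centre at ρ to the left, rotate +77.1° → (15.6978, 10.0091, 417.0000° ≡ 57.0000°)
turn_right(73.0°): centre at ρ to the right, rotate −73.0° → (21.5034, 12.1797, -16.0000° ≡ 344.0000°)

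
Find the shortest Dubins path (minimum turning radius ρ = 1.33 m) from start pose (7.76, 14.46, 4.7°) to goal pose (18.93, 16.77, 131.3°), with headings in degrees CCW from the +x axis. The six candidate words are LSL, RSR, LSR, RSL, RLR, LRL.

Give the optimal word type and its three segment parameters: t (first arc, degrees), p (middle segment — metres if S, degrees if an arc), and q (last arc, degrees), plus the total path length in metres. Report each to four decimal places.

Let ψ = atan2(Δy, Δx) = atan2(2.31, 11.17) = 11.6843° be the start→goal bearing.
Normalize: d = |goal − start| / ρ = 11.406358/1.33 = 8.576209, α = (θ_start − ψ) mod 360° = 353.0157° = 6.161287 rad, β = (θ_goal − ψ) mod 360° = 119.6157° = 2.087688 rad.
Common terms: sin α = -0.121597, cos α = 0.992580, sin β = 0.869359, cos β = -0.494180, cos(α−β) = -0.596225, d² = 73.551360. Work in radians in the unit-radius frame; every candidate has L = ρ·(t + p + q).
LSL: p² = 2 + d² − 2cos(α−β) + 2d(sin α − sin β) = 59.746511; p = √p² = 7.729587; φ = atan2(cos β − cos α, d + sin α − sin β) = -0.193553 rad; t = (φ − α) mod 2π = 6.211531 rad, q = (β − φ) mod 2π = 2.281241 rad → L = 1.33·(6.211531 + 7.729587 + 2.281241) = 1.33·16.222359 = 21.575737 m
RSR: p² = 2 + d² − 2cos(α−β) + 2d(sin β − sin α) = 93.741108; p = √p² = 9.681999; φ = atan2(cos α − cos β, d − sin α + sin β) = 0.154169 rad; t = (α − φ) mod 2π = 6.007117 rad, q = (φ − β) mod 2π = 4.349666 rad → L = 1.33·(6.007117 + 9.681999 + 4.349666) = 1.33·20.038783 = 26.651581 m
LSR: p² = d² − 2 + 2cos(α−β) + 2d(sin α + sin β) = 83.184842; p = √p² = 9.120572; φ = atan2(−cos α − cos β, d + sin α + sin β) − atan2(−2, p) = 0.162465 rad; t = (φ − α) mod 2π = 0.284364 rad, q = (φ − β) mod 2π = 4.357962 rad → L = 1.33·(0.284364 + 9.120572 + 4.357962) = 1.33·13.762898 = 18.304655 m
RSL: p² = d² − 2 + 2cos(α−β) − 2d(sin α + sin β) = 57.532978; p = √p² = 7.585050; φ = atan2(cos α + cos β, d − sin α − sin β) − atan2(2, p) = -0.194229 rad; t = (α − φ) mod 2π = 0.072331 rad, q = (β − φ) mod 2π = 2.281918 rad → L = 1.33·(0.072331 + 7.585050 + 2.281918) = 1.33·9.939298 = 13.219266 m
RLR: c = (6 − d² + 2cos(α−β) + 2d(sin α − sin β))/8 = -10.717638, |c| > 1 → infeasible
LRL: c = (6 − d² + 2cos(α−β) − 2d(sin α − sin β))/8 = -6.468314, |c| > 1 → infeasible
Shortest: RSL with L = 13.219266 m ≈ 13.2193 m
Convert RSL to answer units (arcs ×180/π): t = 0.072331·180/π = 4.1442°, p = ρ·p = 1.33·7.585050 = 10.0881 m, q = 2.281918·180/π = 130.7442°, L = 13.2193 m.

RSL: t = 4.1442°, p = 10.0881 m, q = 130.7442°, L = 13.2193 m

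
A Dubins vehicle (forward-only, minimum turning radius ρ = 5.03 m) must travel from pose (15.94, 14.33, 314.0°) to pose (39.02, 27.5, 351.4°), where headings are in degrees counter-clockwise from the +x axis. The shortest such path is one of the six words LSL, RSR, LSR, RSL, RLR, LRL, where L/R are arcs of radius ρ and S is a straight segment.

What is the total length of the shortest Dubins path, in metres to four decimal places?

Let ψ = atan2(Δy, Δx) = atan2(13.17, 23.08) = 29.7101° be the start→goal bearing.
Normalize: d = |goal − start| / ρ = 26.573206/5.03 = 5.282944, α = (θ_start − ψ) mod 360° = 284.2899° = 4.961795 rad, β = (θ_goal − ψ) mod 360° = 321.6899° = 5.614548 rad.
Common terms: sin α = -0.969059, cos α = 0.246828, sin β = -0.619918, cos β = 0.784667, cos(α−β) = 0.794415, d² = 27.909493. Work in radians in the unit-radius frame; every candidate has L = ρ·(t + p + q).
LSL: p² = 2 + d² − 2cos(α−β) + 2d(sin α − sin β) = 24.631672; p = √p² = 4.963030; φ = atan2(cos β − cos α, d + sin α − sin β) = 0.108582 rad; t = (φ − α) mod 2π = 1.429973 rad, q = (β − φ) mod 2π = 5.505965 rad → L = 5.03·(1.429973 + 4.963030 + 5.505965) = 5.03·11.898969 = 59.851814 m
RSR: p² = 2 + d² − 2cos(α−β) + 2d(sin β − sin α) = 32.009657; p = √p² = 5.657708; φ = atan2(cos α − cos β, d − sin α + sin β) = -0.095207 rad; t = (α − φ) mod 2π = 5.057001 rad, q = (φ − β) mod 2π = 0.573431 rad → L = 5.03·(5.057001 + 5.657708 + 0.573431) = 5.03·11.288140 = 56.779344 m
LSR: p² = d² − 2 + 2cos(α−β) + 2d(sin α + sin β) = 10.709372; p = √p² = 3.272518; φ = atan2(−cos α − cos β, d + sin α + sin β) − atan2(−2, p) = 0.276276 rad; t = (φ − α) mod 2π = 1.597667 rad, q = (φ − β) mod 2π = 0.944914 rad → L = 5.03·(1.597667 + 3.272518 + 0.944914) = 5.03·5.815098 = 29.249945 m
RSL: p² = d² − 2 + 2cos(α−β) − 2d(sin α + sin β) = 44.287273; p = √p² = 6.654868; φ = atan2(cos α + cos β, d − sin α − sin β) − atan2(2, p) = -0.142954 rad; t = (α − φ) mod 2π = 5.104749 rad, q = (β − φ) mod 2π = 5.757502 rad → L = 5.03·(5.104749 + 6.654868 + 5.757502) = 5.03·17.517119 = 88.111108 m
RLR: c = (6 − d² + 2cos(α−β) + 2d(sin α − sin β))/8 = -3.001207, |c| > 1 → infeasible
LRL: c = (6 − d² + 2cos(α−β) − 2d(sin α − sin β))/8 = -2.078959, |c| > 1 → infeasible
Shortest: LSR with L = 29.249945 m ≈ 29.2499 m

29.2499 m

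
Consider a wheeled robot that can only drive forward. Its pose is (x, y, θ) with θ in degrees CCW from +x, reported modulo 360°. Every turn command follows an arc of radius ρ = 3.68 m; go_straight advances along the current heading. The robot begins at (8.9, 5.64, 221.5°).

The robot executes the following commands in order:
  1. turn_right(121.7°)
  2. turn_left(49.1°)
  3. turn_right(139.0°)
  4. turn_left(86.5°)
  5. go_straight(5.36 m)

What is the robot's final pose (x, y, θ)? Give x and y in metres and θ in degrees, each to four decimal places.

(4.8048, 26.4327, 96.4000°)

set_pose: (x, y, θ) = (8.9000, 5.6400, 221.5000°), ρ = 3.68
turn_right(121.7°): centre at ρ to the right, rotate −121.7° → (2.8353, 7.7698, 99.8000°)
turn_left(49.1°): centre at ρ to the left, rotate +49.1° → (1.1098, 10.2945, 148.9000°)
turn_right(139.0°): centre at ρ to the right, rotate −139.0° → (2.3779, 17.0707, 9.9000°)
turn_left(86.5°): centre at ρ to the left, rotate +86.5° → (5.4023, 21.1062, 96.4000°)
go_straight(5.36): x += 5.36·cos θ, y += 5.36·sin θ → (4.8048, 26.4327, 96.4000°)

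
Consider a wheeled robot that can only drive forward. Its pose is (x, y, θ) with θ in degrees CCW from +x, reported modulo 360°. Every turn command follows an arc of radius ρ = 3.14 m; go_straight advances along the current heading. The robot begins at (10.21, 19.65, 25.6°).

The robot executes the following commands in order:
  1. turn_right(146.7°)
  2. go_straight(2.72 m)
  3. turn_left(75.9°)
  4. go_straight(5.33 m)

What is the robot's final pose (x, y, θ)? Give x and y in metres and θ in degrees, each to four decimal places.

(17.0668, 5.2508, 314.8000°)

set_pose: (x, y, θ) = (10.2100, 19.6500, 25.6000°), ρ = 3.14
turn_right(146.7°): centre at ρ to the right, rotate −146.7° → (14.2554, 15.1963, -121.1000° ≡ 238.9000°)
go_straight(2.72): x += 2.72·cos θ, y += 2.72·sin θ → (12.8505, 12.8673, 238.9000°)
turn_left(75.9°): centre at ρ to the left, rotate +75.9° → (13.3111, 9.0328, 314.8000°)
go_straight(5.33): x += 5.33·cos θ, y += 5.33·sin θ → (17.0668, 5.2508, 314.8000°)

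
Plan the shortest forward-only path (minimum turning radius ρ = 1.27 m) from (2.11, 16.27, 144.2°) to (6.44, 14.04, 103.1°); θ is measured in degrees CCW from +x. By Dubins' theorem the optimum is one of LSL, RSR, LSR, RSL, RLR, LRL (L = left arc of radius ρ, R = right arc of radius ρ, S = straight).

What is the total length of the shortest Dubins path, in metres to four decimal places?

11.1830 m

Let ψ = atan2(Δy, Δx) = atan2(-2.23, 4.33) = -27.2490° be the start→goal bearing.
Normalize: d = |goal − start| / ρ = 4.870503/1.27 = 3.835042, α = (θ_start − ψ) mod 360° = 171.4490° = 2.992349 rad, β = (θ_goal − ψ) mod 360° = 130.3490° = 2.275019 rad.
Common terms: sin α = 0.148690, cos α = -0.988884, sin β = 0.762115, cos β = -0.647442, cos(α−β) = 0.753563, d² = 14.707545. Work in radians in the unit-radius frame; every candidate has L = ρ·(t + p + q).
LSL: p² = 2 + d² − 2cos(α−β) + 2d(sin α − sin β) = 10.495396; p = √p² = 3.239660; φ = atan2(cos β − cos α, d + sin α − sin β) = 0.105591 rad; t = (φ − α) mod 2π = 3.396426 rad, q = (β − φ) mod 2π = 2.169428 rad → L = 1.27·(3.396426 + 3.239660 + 2.169428) = 1.27·8.805515 = 11.183004 m
RSR: p² = 2 + d² − 2cos(α−β) + 2d(sin β − sin α) = 19.905441; p = √p² = 4.461551; φ = atan2(cos α − cos β, d − sin α + sin β) = -0.076605 rad; t = (α − φ) mod 2π = 3.068954 rad, q = (φ − β) mod 2π = 3.931561 rad → L = 1.27·(3.068954 + 4.461551 + 3.931561) = 1.27·11.462067 = 14.556825 m
LSR: p² = d² − 2 + 2cos(α−β) + 2d(sin α + sin β) = 21.200622; p = √p² = 4.604413; φ = atan2(−cos α − cos β, d + sin α + sin β) − atan2(−2, p) = 0.741804 rad; t = (φ − α) mod 2π = 4.032640 rad, q = (φ − β) mod 2π = 4.749970 rad → L = 1.27·(4.032640 + 4.604413 + 4.749970) = 1.27·13.387023 = 17.001519 m
RSL: p² = d² − 2 + 2cos(α−β) − 2d(sin α + sin β) = 7.228723; p = √p² = 2.688628; φ = atan2(cos α + cos β, d − sin α − sin β) − atan2(2, p) = -1.149732 rad; t = (α − φ) mod 2π = 4.142082 rad, q = (β − φ) mod 2π = 3.424751 rad → L = 1.27·(4.142082 + 2.688628 + 3.424751) = 1.27·10.255462 = 13.024436 m
RLR: c = (6 − d² + 2cos(α−β) + 2d(sin α − sin β))/8 = -1.488180, |c| > 1 → infeasible
LRL: c = (6 − d² + 2cos(α−β) − 2d(sin α − sin β))/8 = -0.311925; p = 2π − arccos c = 4.395171 rad; φ = atan2(cos β − cos α, d + sin α − sin β) = 0.105591 rad; t = (φ − α + p/2) mod 2π = 5.594012 rad, q = (β − α − t + p) mod 2π = 4.367014 rad → L = 1.27·(5.594012 + 4.395171 + 4.367014) = 1.27·14.356197 = 18.232370 m
Shortest: LSL with L = 11.183004 m ≈ 11.1830 m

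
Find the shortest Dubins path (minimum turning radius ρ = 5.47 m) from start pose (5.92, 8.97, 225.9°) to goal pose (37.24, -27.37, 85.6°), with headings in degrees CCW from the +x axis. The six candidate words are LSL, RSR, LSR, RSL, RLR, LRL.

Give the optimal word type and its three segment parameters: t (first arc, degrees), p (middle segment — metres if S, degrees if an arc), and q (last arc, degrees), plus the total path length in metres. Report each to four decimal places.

Let ψ = atan2(Δy, Δx) = atan2(-36.34, 31.32) = -49.2433° be the start→goal bearing.
Normalize: d = |goal − start| / ρ = 47.974347/5.47 = 8.770447, α = (θ_start − ψ) mod 360° = 275.1433° = 4.802156 rad, β = (θ_goal − ψ) mod 360° = 134.8433° = 2.353459 rad.
Common terms: sin α = -0.995974, cos α = 0.089646, sin β = 0.709039, cos β = -0.705170, cos(α−β) = -0.769400, d² = 76.920748. Work in radians in the unit-radius frame; every candidate has L = ρ·(t + p + q).
LSL: p² = 2 + d² − 2cos(α−β) + 2d(sin α − sin β) = 50.552107; p = √p² = 7.110000; φ = atan2(cos β − cos α, d + sin α − sin β) = -0.112023 rad; t = (φ − α) mod 2π = 1.369007 rad, q = (β − φ) mod 2π = 2.465481 rad → L = 5.47·(1.369007 + 7.110000 + 2.465481) = 5.47·10.944489 = 59.866354 m
RSR: p² = 2 + d² − 2cos(α−β) + 2d(sin β − sin α) = 110.366987; p = √p² = 10.505569; φ = atan2(cos α − cos β, d − sin α + sin β) = 0.075729 rad; t = (α − φ) mod 2π = 4.726427 rad, q = (φ − β) mod 2π = 4.005455 rad → L = 5.47·(4.726427 + 10.505569 + 4.005455) = 5.47·19.237452 = 105.228860 m
LSR: p² = d² − 2 + 2cos(α−β) + 2d(sin α + sin β) = 68.348850; p = √p² = 8.267336; φ = atan2(−cos α − cos β, d + sin α + sin β) − atan2(−2, p) = 0.309784 rad; t = (φ − α) mod 2π = 1.790814 rad, q = (φ − β) mod 2π = 4.239511 rad → L = 5.47·(1.790814 + 8.267336 + 4.239511) = 5.47·14.297661 = 78.208203 m
RSL: p² = d² − 2 + 2cos(α−β) − 2d(sin α + sin β) = 78.415047; p = √p² = 8.855227; φ = atan2(cos α + cos β, d − sin α − sin β) − atan2(2, p) = -0.289982 rad; t = (α − φ) mod 2π = 5.092138 rad, q = (β − φ) mod 2π = 2.643441 rad → L = 5.47·(5.092138 + 8.855227 + 2.643441) = 5.47·16.590806 = 90.751710 m
RLR: c = (6 − d² + 2cos(α−β) + 2d(sin α − sin β))/8 = -12.795873, |c| > 1 → infeasible
LRL: c = (6 − d² + 2cos(α−β) − 2d(sin α − sin β))/8 = -5.319013, |c| > 1 → infeasible
Shortest: LSL with L = 59.866354 m ≈ 59.8664 m
Convert LSL to answer units (arcs ×180/π): t = 1.369007·180/π = 78.4383°, p = ρ·p = 5.47·7.110000 = 38.8917 m, q = 2.465481·180/π = 141.2617°, L = 59.8664 m.

LSL: t = 78.4383°, p = 38.8917 m, q = 141.2617°, L = 59.8664 m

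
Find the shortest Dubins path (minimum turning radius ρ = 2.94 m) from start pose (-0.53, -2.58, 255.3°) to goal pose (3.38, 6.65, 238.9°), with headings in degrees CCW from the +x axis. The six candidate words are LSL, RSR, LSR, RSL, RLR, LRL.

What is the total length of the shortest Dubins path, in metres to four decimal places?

26.8164 m

Let ψ = atan2(Δy, Δx) = atan2(9.23, 3.91) = 67.0416° be the start→goal bearing.
Normalize: d = |goal − start| / ρ = 10.024021/2.94 = 3.409531, α = (θ_start − ψ) mod 360° = 188.2584° = 3.285729 rad, β = (θ_goal − ψ) mod 360° = 171.8584° = 2.999495 rad.
Common terms: sin α = -0.143638, cos α = -0.989630, sin β = 0.141620, cos β = -0.989921, cos(α−β) = 0.959314, d² = 11.624902. Work in radians in the unit-radius frame; every candidate has L = ρ·(t + p + q).
LSL: p² = 2 + d² − 2cos(α−β) + 2d(sin α − sin β) = 9.761084; p = √p² = 3.124273; φ = atan2(cos β − cos α, d + sin α − sin β) = -0.000093 rad; t = (φ − α) mod 2π = 2.997363 rad, q = (β − φ) mod 2π = 2.999588 rad → L = 2.94·(2.997363 + 3.124273 + 2.999588) = 2.94·9.121225 = 26.816400 m
RSR: p² = 2 + d² − 2cos(α−β) + 2d(sin β − sin α) = 13.651464; p = √p² = 3.694789; φ = atan2(cos α − cos β, d − sin α + sin β) = 0.000079 rad; t = (α − φ) mod 2π = 3.285651 rad, q = (φ − β) mod 2π = 3.283769 rad → L = 2.94·(3.285651 + 3.694789 + 3.283769) = 2.94·10.264208 = 30.176772 m
LSR: p² = d² − 2 + 2cos(α−β) + 2d(sin α + sin β) = 11.529766; p = √p² = 3.395551; φ = atan2(−cos α − cos β, d + sin α + sin β) − atan2(−2, p) = 1.058581 rad; t = (φ − α) mod 2π = 4.056037 rad, q = (φ − β) mod 2π = 4.342271 rad → L = 2.94·(4.056037 + 3.395551 + 4.342271) = 2.94·11.793860 = 34.673948 m
RSL: p² = d² − 2 + 2cos(α−β) − 2d(sin α + sin β) = 11.557293; p = √p² = 3.399602; φ = atan2(cos α + cos β, d − sin α − sin β) − atan2(2, p) = -1.057546 rad; t = (α − φ) mod 2π = 4.343275 rad, q = (β − φ) mod 2π = 4.057041 rad → L = 2.94·(4.343275 + 3.399602 + 4.057041) = 2.94·11.799919 = 34.691761 m
RLR: c = (6 − d² + 2cos(α−β) + 2d(sin α − sin β))/8 = -0.706433; p = 2π − arccos c = 3.927943 rad; φ = atan2(cos α − cos β, d − sin α + sin β) = 0.000079 rad; t = (α − φ + p/2) mod 2π = 5.249622 rad, q = (α − β − t + p) mod 2π = 5.247740 rad → L = 2.94·(5.249622 + 3.927943 + 5.247740) = 2.94·14.425306 = 42.410399 m
LRL: c = (6 − d² + 2cos(α−β) − 2d(sin α − sin β))/8 = -0.220135; p = 2π − arccos c = 4.490436 rad; φ = atan2(cos β − cos α, d + sin α − sin β) = -0.000093 rad; t = (φ − α + p/2) mod 2π = 5.242581 rad, q = (β − α − t + p) mod 2π = 5.244806 rad → L = 2.94·(5.242581 + 4.490436 + 5.244806) = 2.94·14.977823 = 44.034798 m
Shortest: LSL with L = 26.816400 m ≈ 26.8164 m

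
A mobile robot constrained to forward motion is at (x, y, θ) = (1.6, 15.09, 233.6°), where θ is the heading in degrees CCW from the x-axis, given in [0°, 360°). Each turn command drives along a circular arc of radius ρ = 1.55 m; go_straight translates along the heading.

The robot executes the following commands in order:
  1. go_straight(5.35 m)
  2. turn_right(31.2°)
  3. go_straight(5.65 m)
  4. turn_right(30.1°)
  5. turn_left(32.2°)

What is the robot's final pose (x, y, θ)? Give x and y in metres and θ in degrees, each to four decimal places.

set_pose: (x, y, θ) = (1.6000, 15.0900, 233.6000°), ρ = 1.55
go_straight(5.35): x += 5.35·cos θ, y += 5.35·sin θ → (-1.5748, 10.7838, 233.6000°)
turn_right(31.2°): centre at ρ to the right, rotate −31.2° → (-2.2317, 10.2706, 202.4000°)
go_straight(5.65): x += 5.65·cos θ, y += 5.65·sin θ → (-7.4554, 8.1175, 202.4000°)
turn_right(30.1°): centre at ρ to the right, rotate −30.1° → (-8.2537, 8.0145, 172.3000°)
turn_left(32.2°): centre at ρ to the left, rotate +32.2° → (-9.1042, 7.8890, 204.5000°)

(-9.1042, 7.8890, 204.5000°)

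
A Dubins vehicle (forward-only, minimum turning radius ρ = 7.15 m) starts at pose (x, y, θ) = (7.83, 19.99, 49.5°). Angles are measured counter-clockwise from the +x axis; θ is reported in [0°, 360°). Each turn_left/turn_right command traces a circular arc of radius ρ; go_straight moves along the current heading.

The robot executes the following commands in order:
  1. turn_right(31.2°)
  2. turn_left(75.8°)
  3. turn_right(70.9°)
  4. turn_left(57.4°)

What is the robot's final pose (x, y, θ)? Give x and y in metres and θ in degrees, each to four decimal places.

set_pose: (x, y, θ) = (7.8300, 19.9900, 49.5000°), ρ = 7.15
turn_right(31.2°): centre at ρ to the right, rotate −31.2° → (11.0219, 22.1348, 18.3000°)
turn_left(75.8°): centre at ρ to the left, rotate +75.8° → (15.9085, 29.4344, 94.1000°)
turn_right(70.9°): centre at ρ to the right, rotate −70.9° → (20.2235, 36.5175, 23.2000°)
turn_left(57.4°): centre at ρ to the left, rotate +57.4° → (24.4608, 41.9215, 80.6000°)

(24.4608, 41.9215, 80.6000°)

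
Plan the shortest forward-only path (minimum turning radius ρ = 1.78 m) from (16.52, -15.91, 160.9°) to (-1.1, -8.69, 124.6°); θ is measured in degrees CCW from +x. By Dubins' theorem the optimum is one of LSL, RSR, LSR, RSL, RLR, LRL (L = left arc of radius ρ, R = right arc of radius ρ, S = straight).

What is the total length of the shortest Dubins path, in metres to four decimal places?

19.1005 m

Let ψ = atan2(Δy, Δx) = atan2(7.22, -17.62) = 157.7181° be the start→goal bearing.
Normalize: d = |goal − start| / ρ = 19.041870/1.78 = 10.697680, α = (θ_start − ψ) mod 360° = 3.1819° = 0.055535 rad, β = (θ_goal − ψ) mod 360° = 326.8819° = 5.705166 rad.
Common terms: sin α = 0.055507, cos α = 0.998458, sin β = -0.546366, cos β = 0.837547, cos(α−β) = 0.805928, d² = 114.440348. Work in radians in the unit-radius frame; every candidate has L = ρ·(t + p + q).
LSL: p² = 2 + d² − 2cos(α−β) + 2d(sin α − sin β) = 127.705776; p = √p² = 11.300698; φ = atan2(cos β − cos α, d + sin α − sin β) = -0.014240 rad; t = (φ − α) mod 2π = 6.213410 rad, q = (β − φ) mod 2π = 5.719406 rad → L = 1.78·(6.213410 + 11.300698 + 5.719406) = 1.78·23.233514 = 41.355655 m
RSR: p² = 2 + d² − 2cos(α−β) + 2d(sin β − sin α) = 101.951208; p = √p² = 10.097089; φ = atan2(cos α − cos β, d − sin α + sin β) = 0.015937 rad; t = (α − φ) mod 2π = 0.039598 rad, q = (φ − β) mod 2π = 0.593956 rad → L = 1.78·(0.039598 + 10.097089 + 0.593956) = 1.78·10.730644 = 19.100546 m
LSR: p² = d² − 2 + 2cos(α−β) + 2d(sin α + sin β) = 103.550094; p = √p² = 10.175957; φ = atan2(−cos α − cos β, d + sin α + sin β) − atan2(−2, p) = 0.016091 rad; t = (φ − α) mod 2π = 6.243741 rad, q = (φ − β) mod 2π = 0.594110 rad → L = 1.78·(6.243741 + 10.175957 + 0.594110) = 1.78·17.013808 = 30.284579 m
RSL: p² = d² − 2 + 2cos(α−β) − 2d(sin α + sin β) = 124.554316; p = √p² = 11.160391; φ = atan2(cos α + cos β, d − sin α − sin β) − atan2(2, p) = -0.014676 rad; t = (α − φ) mod 2π = 0.070211 rad, q = (β − φ) mod 2π = 5.719842 rad → L = 1.78·(0.070211 + 11.160391 + 5.719842) = 1.78·16.950443 = 30.171789 m
RLR: c = (6 − d² + 2cos(α−β) + 2d(sin α − sin β))/8 = -11.743901, |c| > 1 → infeasible
LRL: c = (6 − d² + 2cos(α−β) − 2d(sin α − sin β))/8 = -14.963222, |c| > 1 → infeasible
Shortest: RSR with L = 19.100546 m ≈ 19.1005 m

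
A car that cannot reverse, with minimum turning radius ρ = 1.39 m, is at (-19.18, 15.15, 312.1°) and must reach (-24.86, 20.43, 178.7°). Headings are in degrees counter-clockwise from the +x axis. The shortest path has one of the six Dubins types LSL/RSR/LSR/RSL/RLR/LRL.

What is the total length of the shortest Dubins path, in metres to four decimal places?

12.7019 m

Let ψ = atan2(Δy, Δx) = atan2(5.28, -5.68) = 137.0902° be the start→goal bearing.
Normalize: d = |goal − start| / ρ = 7.755050/1.39 = 5.579173, α = (θ_start − ψ) mod 360° = 175.0098° = 3.054498 rad, β = (θ_goal − ψ) mod 360° = 41.6098° = 0.726229 rad.
Common terms: sin α = 0.086985, cos α = -0.996210, sin β = 0.664055, cos β = 0.747684, cos(α−β) = -0.687088, d² = 31.127167. Work in radians in the unit-radius frame; every candidate has L = ρ·(t + p + q).
LSL: p² = 2 + d² − 2cos(α−β) + 2d(sin α − sin β) = 28.062196; p = √p² = 5.297376; φ = atan2(cos β − cos α, d + sin α − sin β) = 0.335456 rad; t = (φ − α) mod 2π = 3.564143 rad, q = (β − φ) mod 2π = 0.390773 rad → L = 1.39·(3.564143 + 5.297376 + 0.390773) = 1.39·9.252292 = 12.860686 m
RSR: p² = 2 + d² − 2cos(α−β) + 2d(sin β − sin α) = 40.940489; p = √p² = 6.398475; φ = atan2(cos α − cos β, d − sin α + sin β) = -0.276041 rad; t = (α − φ) mod 2π = 3.330539 rad, q = (φ − β) mod 2π = 5.280916 rad → L = 1.39·(3.330539 + 6.398475 + 5.280916) = 1.39·15.009930 = 20.863803 m
LSR: p² = d² − 2 + 2cos(α−β) + 2d(sin α + sin β) = 36.133348; p = √p² = 6.011102; φ = atan2(−cos α − cos β, d + sin α + sin β) − atan2(−2, p) = 0.360436 rad; t = (φ − α) mod 2π = 3.589124 rad, q = (φ − β) mod 2π = 5.917393 rad → L = 1.39·(3.589124 + 6.011102 + 5.917393) = 1.39·15.517619 = 21.569490 m
RSL: p² = d² − 2 + 2cos(α−β) − 2d(sin α + sin β) = 19.372637; p = √p² = 4.401436; φ = atan2(cos α + cos β, d − sin α − sin β) − atan2(2, p) = -0.477934 rad; t = (α − φ) mod 2π = 3.532432 rad, q = (β − φ) mod 2π = 1.204162 rad → L = 1.39·(3.532432 + 4.401436 + 1.204162) = 1.39·9.138030 = 12.701861 m
RLR: c = (6 − d² + 2cos(α−β) + 2d(sin α − sin β))/8 = -4.117561, |c| > 1 → infeasible
LRL: c = (6 − d² + 2cos(α−β) − 2d(sin α − sin β))/8 = -2.507775, |c| > 1 → infeasible
Shortest: RSL with L = 12.701861 m ≈ 12.7019 m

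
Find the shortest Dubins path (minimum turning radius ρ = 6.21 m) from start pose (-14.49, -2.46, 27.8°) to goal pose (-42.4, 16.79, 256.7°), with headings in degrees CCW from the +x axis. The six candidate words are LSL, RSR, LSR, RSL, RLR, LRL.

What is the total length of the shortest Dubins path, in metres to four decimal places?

Let ψ = atan2(Δy, Δx) = atan2(19.25, -27.91) = 145.4053° be the start→goal bearing.
Normalize: d = |goal − start| / ρ = 33.904728/6.21 = 5.459699, α = (θ_start − ψ) mod 360° = 242.3947° = 4.230585 rad, β = (θ_goal − ψ) mod 360° = 111.2947° = 1.942459 rad.
Common terms: sin α = -0.886161, cos α = -0.463378, sin β = 0.931725, cos β = -0.363165, cos(α−β) = -0.657375, d² = 29.808309. Work in radians in the unit-radius frame; every candidate has L = ρ·(t + p + q).
LSL: p² = 2 + d² − 2cos(α−β) + 2d(sin α − sin β) = 13.272845; p = √p² = 3.643192; φ = atan2(cos β − cos α, d + sin α − sin β) = 0.027510 rad; t = (φ − α) mod 2π = 2.080110 rad, q = (β − φ) mod 2π = 1.914948 rad → L = 6.21·(2.080110 + 3.643192 + 1.914948) = 6.21·7.638250 = 47.433534 m
RSR: p² = 2 + d² − 2cos(α−β) + 2d(sin β − sin α) = 52.973273; p = √p² = 7.278274; φ = atan2(cos α − cos β, d − sin α + sin β) = -0.013769 rad; t = (α − φ) mod 2π = 4.244355 rad, q = (φ − β) mod 2π = 4.326957 rad → L = 6.21·(4.244355 + 7.278274 + 4.326957) = 6.21·15.849586 = 98.425929 m
LSR: p² = d² − 2 + 2cos(α−β) + 2d(sin α + sin β) = 26.991093; p = √p² = 5.195295; φ = atan2(−cos α − cos β, d + sin α + sin β) − atan2(−2, p) = 0.516501 rad; t = (φ − α) mod 2π = 2.569101 rad, q = (φ − β) mod 2π = 4.857228 rad → L = 6.21·(2.569101 + 5.195295 + 4.857228) = 6.21·12.621624 = 78.380284 m
RSL: p² = d² − 2 + 2cos(α−β) − 2d(sin α + sin β) = 25.996024; p = √p² = 5.098630; φ = atan2(cos α + cos β, d − sin α − sin β) − atan2(2, p) = -0.525312 rad; t = (α − φ) mod 2π = 4.755898 rad, q = (β − φ) mod 2π = 2.467771 rad → L = 6.21·(4.755898 + 5.098630 + 2.467771) = 6.21·12.322299 = 76.521474 m
RLR: c = (6 − d² + 2cos(α−β) + 2d(sin α − sin β))/8 = -5.621659, |c| > 1 → infeasible
LRL: c = (6 − d² + 2cos(α−β) − 2d(sin α − sin β))/8 = -0.659106; p = 2π − arccos c = 3.992760 rad; φ = atan2(cos β − cos α, d + sin α − sin β) = 0.027510 rad; t = (φ − α + p/2) mod 2π = 4.076490 rad, q = (β − α − t + p) mod 2π = 3.911328 rad → L = 6.21·(4.076490 + 3.992760 + 3.911328) = 6.21·11.980579 = 74.399394 m
Shortest: LSL with L = 47.433534 m ≈ 47.4335 m

47.4335 m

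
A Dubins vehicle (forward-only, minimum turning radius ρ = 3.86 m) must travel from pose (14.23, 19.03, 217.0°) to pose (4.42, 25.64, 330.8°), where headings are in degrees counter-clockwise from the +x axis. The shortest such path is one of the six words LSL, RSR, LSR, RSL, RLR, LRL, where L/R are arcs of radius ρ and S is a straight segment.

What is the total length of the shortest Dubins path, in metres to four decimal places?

Let ψ = atan2(Δy, Δx) = atan2(6.61, -9.81) = 146.0278° be the start→goal bearing.
Normalize: d = |goal − start| / ρ = 11.829125/3.86 = 3.064540, α = (θ_start − ψ) mod 360° = 70.9722° = 1.238698 rad, β = (θ_goal − ψ) mod 360° = 184.7722° = 3.224883 rad.
Common terms: sin α = 0.945360, cos α = 0.326027, sin β = -0.083194, cos β = -0.996533, cos(α−β) = -0.403545, d² = 9.391406. Work in radians in the unit-radius frame; every candidate has L = ρ·(t + p + q).
LSL: p² = 2 + d² − 2cos(α−β) + 2d(sin α − sin β) = 18.502589; p = √p² = 4.301464; φ = atan2(cos β − cos α, d + sin α − sin β) = -0.312531 rad; t = (φ − α) mod 2π = 4.731957 rad, q = (β − φ) mod 2π = 3.537413 rad → L = 3.86·(4.731957 + 4.301464 + 3.537413) = 3.86·12.570834 = 48.523418 m
RSR: p² = 2 + d² − 2cos(α−β) + 2d(sin β − sin α) = 5.894405; p = √p² = 2.427840; φ = atan2(cos α − cos β, d − sin α + sin β) = 0.576089 rad; t = (α − φ) mod 2π = 0.662610 rad, q = (φ − β) mod 2π = 3.634391 rad → L = 3.86·(0.662610 + 2.427840 + 3.634391) = 3.86·6.724840 = 25.957883 m
LSR: p² = d² − 2 + 2cos(α−β) + 2d(sin α + sin β) = 11.868603; p = √p² = 3.445084; φ = atan2(−cos α − cos β, d + sin α + sin β) − atan2(−2, p) = 0.695110 rad; t = (φ − α) mod 2π = 5.739597 rad, q = (φ − β) mod 2π = 3.753412 rad → L = 3.86·(5.739597 + 3.445084 + 3.753412) = 3.86·12.938093 = 49.941041 m
RSL: p² = d² − 2 + 2cos(α−β) − 2d(sin α + sin β) = 1.300029; p = √p² = 1.140188; φ = atan2(cos α + cos β, d − sin α − sin β) − atan2(2, p) = -1.348188 rad; t = (α − φ) mod 2π = 2.586887 rad, q = (β − φ) mod 2π = 4.573071 rad → L = 3.86·(2.586887 + 1.140188 + 4.573071) = 3.86·8.300146 = 32.038564 m
RLR: c = (6 − d² + 2cos(α−β) + 2d(sin α − sin β))/8 = 0.263199; p = 2π − arccos c = 4.978726 rad; φ = atan2(cos α − cos β, d − sin α + sin β) = 0.576089 rad; t = (α − φ + p/2) mod 2π = 3.151973 rad, q = (α − β − t + p) mod 2π = 6.123754 rad → L = 3.86·(3.151973 + 4.978726 + 6.123754) = 3.86·14.254453 = 55.022187 m
LRL: c = (6 − d² + 2cos(α−β) − 2d(sin α − sin β))/8 = -1.312824, |c| > 1 → infeasible
Shortest: RSR with L = 25.957883 m ≈ 25.9579 m

25.9579 m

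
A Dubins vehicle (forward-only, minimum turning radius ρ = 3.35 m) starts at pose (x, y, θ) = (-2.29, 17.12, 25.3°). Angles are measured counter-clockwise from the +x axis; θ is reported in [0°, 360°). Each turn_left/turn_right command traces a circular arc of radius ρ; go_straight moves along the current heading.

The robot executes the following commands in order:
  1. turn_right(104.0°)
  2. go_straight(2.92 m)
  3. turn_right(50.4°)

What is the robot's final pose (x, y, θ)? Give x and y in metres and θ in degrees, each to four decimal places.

(2.3136, 9.1152, 230.9000°)

set_pose: (x, y, θ) = (-2.2900, 17.1200, 25.3000°), ρ = 3.35
turn_right(104.0°): centre at ρ to the right, rotate −104.0° → (2.4267, 14.7477, -78.7000° ≡ 281.3000°)
go_straight(2.92): x += 2.92·cos θ, y += 2.92·sin θ → (2.9989, 11.8843, 281.3000°)
turn_right(50.4°): centre at ρ to the right, rotate −50.4° → (2.3136, 9.1152, 230.9000°)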